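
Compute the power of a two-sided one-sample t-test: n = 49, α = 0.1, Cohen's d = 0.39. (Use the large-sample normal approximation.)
Power ≈ 0.86

Power calculation (one-sample t-test, normal approximation):
z_β = d · √n - z_{α/2}
z_β = 0.39 · √49 - 1.645
z_β = 0.39 · 7.000 - 1.645
z_β = 1.085

Power = Φ(z_β) = Φ(1.085) ≈ 0.861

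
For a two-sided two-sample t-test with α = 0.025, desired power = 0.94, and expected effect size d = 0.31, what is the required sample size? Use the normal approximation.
n = 300 per group

Sample size formula (two-sample t-test, normal approximation):
n = 2 · ((z_{α/2} + z_β) / d)²

z_{α/2} = 2.241 (for α = 0.025, two-sided)
z_β = 1.555 (for power = 0.94)
d = 0.31

n = 2 · ((2.241 + 1.555) / 0.31)²
n = 2 · (12.245)²
n ≈ 299.88
Round up to the next whole number: n = 300 per group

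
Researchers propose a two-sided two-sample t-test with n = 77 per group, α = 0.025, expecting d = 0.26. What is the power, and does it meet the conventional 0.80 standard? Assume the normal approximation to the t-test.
Power ≈ 0.26; the study is underpowered (power < 0.80)

Power calculation (two-sample t-test, normal approximation):
z_β = d · √(n/2) - z_{α/2}
z_β = 0.26 · √(77/2) - 2.241
z_β = 0.26 · 6.205 - 2.241
z_β = -0.628

Power = Φ(z_β) = Φ(-0.628) ≈ 0.265

Effect size d = 0.26 is small by Cohen's convention (0.2/0.5/0.8).

Threshold: power ≥ 0.80 is conventionally adequate.
Power ≈ 0.26 → the study is underpowered (power < 0.80).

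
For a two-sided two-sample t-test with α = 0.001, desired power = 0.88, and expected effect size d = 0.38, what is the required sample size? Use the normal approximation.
n = 277 per group

Sample size formula (two-sample t-test, normal approximation):
n = 2 · ((z_{α/2} + z_β) / d)²

z_{α/2} = 3.291 (for α = 0.001, two-sided)
z_β = 1.175 (for power = 0.88)
d = 0.38

n = 2 · ((3.291 + 1.175) / 0.38)²
n = 2 · (11.753)²
n ≈ 276.27
Round up to the next whole number: n = 277 per group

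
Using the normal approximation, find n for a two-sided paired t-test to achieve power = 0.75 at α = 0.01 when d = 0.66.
n = 25 pairs

Sample size formula (paired t-test, normal approximation):
n = ((z_{α/2} + z_β) / d)²

z_{α/2} = 2.576 (for α = 0.01, two-sided)
z_β = 0.674 (for power = 0.75)
d = 0.66

n = ((2.576 + 0.674) / 0.66)²
n = (4.924)²
n ≈ 24.25
Round up to the next whole number: n = 25 pairs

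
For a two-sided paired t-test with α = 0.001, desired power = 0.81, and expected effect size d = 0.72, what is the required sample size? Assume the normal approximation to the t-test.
n = 34 pairs

Sample size formula (paired t-test, normal approximation):
n = ((z_{α/2} + z_β) / d)²

z_{α/2} = 3.291 (for α = 0.001, two-sided)
z_β = 0.878 (for power = 0.81)
d = 0.72

n = ((3.291 + 0.878) / 0.72)²
n = (5.790)²
n ≈ 33.52
Round up to the next whole number: n = 34 pairs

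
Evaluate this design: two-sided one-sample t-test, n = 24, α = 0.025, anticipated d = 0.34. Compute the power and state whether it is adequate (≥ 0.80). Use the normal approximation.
Power ≈ 0.28; the study is underpowered (power < 0.80)

Power calculation (one-sample t-test, normal approximation):
z_β = d · √n - z_{α/2}
z_β = 0.34 · √24 - 2.241
z_β = 0.34 · 4.899 - 2.241
z_β = -0.576

Power = Φ(z_β) = Φ(-0.576) ≈ 0.282

Effect size d = 0.34 is small by Cohen's convention (0.2/0.5/0.8).

Threshold: power ≥ 0.80 is conventionally adequate.
Power ≈ 0.28 → the study is underpowered (power < 0.80).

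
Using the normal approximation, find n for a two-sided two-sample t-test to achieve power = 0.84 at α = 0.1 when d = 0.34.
n = 121 per group

Sample size formula (two-sample t-test, normal approximation):
n = 2 · ((z_{α/2} + z_β) / d)²

z_{α/2} = 1.645 (for α = 0.1, two-sided)
z_β = 0.994 (for power = 0.84)
d = 0.34

n = 2 · ((1.645 + 0.994) / 0.34)²
n = 2 · (7.762)²
n ≈ 120.50
Round up to the next whole number: n = 121 per group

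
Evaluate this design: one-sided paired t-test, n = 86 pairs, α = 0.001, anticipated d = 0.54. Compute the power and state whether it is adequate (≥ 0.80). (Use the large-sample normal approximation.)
Power ≈ 0.97; the study is adequately powered (power ≥ 0.80)

Power calculation (paired t-test, normal approximation):
z_β = d · √n - z_α
z_β = 0.54 · √86 - 3.090
z_β = 0.54 · 9.274 - 3.090
z_β = 1.918

Power = Φ(z_β) = Φ(1.918) ≈ 0.972

Effect size d = 0.54 is medium by Cohen's convention (0.2/0.5/0.8).

Threshold: power ≥ 0.80 is conventionally adequate.
Power ≈ 0.97 → the study is adequately powered (power ≥ 0.80).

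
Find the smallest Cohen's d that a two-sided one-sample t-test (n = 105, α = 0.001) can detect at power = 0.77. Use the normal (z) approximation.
d ≈ 0.39

Minimum detectable effect (one-sample t-test, normal approximation):
d = (z_{α/2} + z_β) / √n
d = (3.291 + 0.739) / √105
d = 4.029 / 10.247
d ≈ 0.39

By Cohen's convention (0.2 small / 0.5 medium / 0.8 large): small effect.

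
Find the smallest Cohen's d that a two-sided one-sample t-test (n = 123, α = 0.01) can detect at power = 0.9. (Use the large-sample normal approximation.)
d ≈ 0.35

Minimum detectable effect (one-sample t-test, normal approximation):
d = (z_{α/2} + z_β) / √n
d = (2.576 + 1.282) / √123
d = 3.857 / 11.091
d ≈ 0.35

By Cohen's convention (0.2 small / 0.5 medium / 0.8 large): small effect.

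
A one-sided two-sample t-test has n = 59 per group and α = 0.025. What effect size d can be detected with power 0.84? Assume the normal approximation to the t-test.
d ≈ 0.54

Minimum detectable effect (two-sample t-test, normal approximation):
d = (z_α + z_β) / √(n/2)
d = (1.960 + 0.994) / √(59/2)
d = 2.954 / 5.431
d ≈ 0.54

By Cohen's convention (0.2 small / 0.5 medium / 0.8 large): medium effect.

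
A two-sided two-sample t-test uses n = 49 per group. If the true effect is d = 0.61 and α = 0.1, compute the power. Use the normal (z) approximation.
Power ≈ 0.92

Power calculation (two-sample t-test, normal approximation):
z_β = d · √(n/2) - z_{α/2}
z_β = 0.61 · √(49/2) - 1.645
z_β = 0.61 · 4.950 - 1.645
z_β = 1.374

Power = Φ(z_β) = Φ(1.374) ≈ 0.915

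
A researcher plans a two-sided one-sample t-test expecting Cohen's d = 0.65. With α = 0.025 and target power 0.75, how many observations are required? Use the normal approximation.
n = 21

Sample size formula (one-sample t-test, normal approximation):
n = ((z_{α/2} + z_β) / d)²

z_{α/2} = 2.241 (for α = 0.025, two-sided)
z_β = 0.674 (for power = 0.75)
d = 0.65

n = ((2.241 + 0.674) / 0.65)²
n = (4.485)²
n ≈ 20.12
Round up to the next whole number: n = 21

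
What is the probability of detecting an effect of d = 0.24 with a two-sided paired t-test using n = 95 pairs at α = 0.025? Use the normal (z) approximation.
Power ≈ 0.54

Power calculation (paired t-test, normal approximation):
z_β = d · √n - z_{α/2}
z_β = 0.24 · √95 - 2.241
z_β = 0.24 · 9.747 - 2.241
z_β = 0.098

Power = Φ(z_β) = Φ(0.098) ≈ 0.539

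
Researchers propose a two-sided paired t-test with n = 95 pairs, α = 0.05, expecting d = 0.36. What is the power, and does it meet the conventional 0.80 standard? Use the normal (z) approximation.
Power ≈ 0.94; the study is adequately powered (power ≥ 0.80)

Power calculation (paired t-test, normal approximation):
z_β = d · √n - z_{α/2}
z_β = 0.36 · √95 - 1.960
z_β = 0.36 · 9.747 - 1.960
z_β = 1.549

Power = Φ(z_β) = Φ(1.549) ≈ 0.939

Effect size d = 0.36 is small by Cohen's convention (0.2/0.5/0.8).

Threshold: power ≥ 0.80 is conventionally adequate.
Power ≈ 0.94 → the study is adequately powered (power ≥ 0.80).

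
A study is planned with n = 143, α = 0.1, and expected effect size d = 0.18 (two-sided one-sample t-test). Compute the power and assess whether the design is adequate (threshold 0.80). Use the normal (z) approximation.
Power ≈ 0.69; the study is underpowered (power < 0.80)

Power calculation (one-sample t-test, normal approximation):
z_β = d · √n - z_{α/2}
z_β = 0.18 · √143 - 1.645
z_β = 0.18 · 11.958 - 1.645
z_β = 0.508

Power = Φ(z_β) = Φ(0.508) ≈ 0.694

Effect size d = 0.18 is very small by Cohen's convention (0.2/0.5/0.8).

Threshold: power ≥ 0.80 is conventionally adequate.
Power ≈ 0.69 → the study is underpowered (power < 0.80).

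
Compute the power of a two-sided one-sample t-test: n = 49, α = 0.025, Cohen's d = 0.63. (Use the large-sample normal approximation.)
Power ≈ 0.98

Power calculation (one-sample t-test, normal approximation):
z_β = d · √n - z_{α/2}
z_β = 0.63 · √49 - 2.241
z_β = 0.63 · 7.000 - 2.241
z_β = 2.169

Power = Φ(z_β) = Φ(2.169) ≈ 0.985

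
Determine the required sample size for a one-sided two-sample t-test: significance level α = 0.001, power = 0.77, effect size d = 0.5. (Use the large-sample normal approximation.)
n = 118 per group

Sample size formula (two-sample t-test, normal approximation):
n = 2 · ((z_α + z_β) / d)²

z_α = 3.090 (for α = 0.001, one-sided)
z_β = 0.739 (for power = 0.77)
d = 0.5

n = 2 · ((3.090 + 0.739) / 0.5)²
n = 2 · (7.658)²
n ≈ 117.29
Round up to the next whole number: n = 118 per group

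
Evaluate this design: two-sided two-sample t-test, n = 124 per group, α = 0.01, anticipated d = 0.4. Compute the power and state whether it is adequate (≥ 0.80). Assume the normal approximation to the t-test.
Power ≈ 0.72; the study is underpowered (power < 0.80)

Power calculation (two-sample t-test, normal approximation):
z_β = d · √(n/2) - z_{α/2}
z_β = 0.4 · √(124/2) - 2.576
z_β = 0.4 · 7.874 - 2.576
z_β = 0.574

Power = Φ(z_β) = Φ(0.574) ≈ 0.717

Effect size d = 0.4 is small by Cohen's convention (0.2/0.5/0.8).

Threshold: power ≥ 0.80 is conventionally adequate.
Power ≈ 0.72 → the study is underpowered (power < 0.80).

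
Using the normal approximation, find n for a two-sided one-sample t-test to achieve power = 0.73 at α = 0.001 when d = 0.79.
n = 25

Sample size formula (one-sample t-test, normal approximation):
n = ((z_{α/2} + z_β) / d)²

z_{α/2} = 3.291 (for α = 0.001, two-sided)
z_β = 0.613 (for power = 0.73)
d = 0.79

n = ((3.291 + 0.613) / 0.79)²
n = (4.942)²
n ≈ 24.42
Round up to the next whole number: n = 25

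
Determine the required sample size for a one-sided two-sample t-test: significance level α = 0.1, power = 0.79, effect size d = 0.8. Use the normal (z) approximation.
n = 14 per group

Sample size formula (two-sample t-test, normal approximation):
n = 2 · ((z_α + z_β) / d)²

z_α = 1.282 (for α = 0.1, one-sided)
z_β = 0.806 (for power = 0.79)
d = 0.8

n = 2 · ((1.282 + 0.806) / 0.8)²
n = 2 · (2.610)²
n ≈ 13.62
Round up to the next whole number: n = 14 per group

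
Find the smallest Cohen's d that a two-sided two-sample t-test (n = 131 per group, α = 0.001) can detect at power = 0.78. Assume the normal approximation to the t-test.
d ≈ 0.50

Minimum detectable effect (two-sample t-test, normal approximation):
d = (z_{α/2} + z_β) / √(n/2)
d = (3.291 + 0.772) / √(131/2)
d = 4.063 / 8.093
d ≈ 0.50

By Cohen's convention (0.2 small / 0.5 medium / 0.8 large): medium effect.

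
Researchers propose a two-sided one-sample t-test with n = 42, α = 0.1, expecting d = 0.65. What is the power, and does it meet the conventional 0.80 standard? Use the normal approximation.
Power ≈ 0.99; the study is adequately powered (power ≥ 0.80)

Power calculation (one-sample t-test, normal approximation):
z_β = d · √n - z_{α/2}
z_β = 0.65 · √42 - 1.645
z_β = 0.65 · 6.481 - 1.645
z_β = 2.568

Power = Φ(z_β) = Φ(2.568) ≈ 0.995

Effect size d = 0.65 is medium by Cohen's convention (0.2/0.5/0.8).

Threshold: power ≥ 0.80 is conventionally adequate.
Power ≈ 0.99 → the study is adequately powered (power ≥ 0.80).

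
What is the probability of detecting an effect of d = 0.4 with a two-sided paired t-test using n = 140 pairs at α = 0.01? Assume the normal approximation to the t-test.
Power ≈ 0.98

Power calculation (paired t-test, normal approximation):
z_β = d · √n - z_{α/2}
z_β = 0.4 · √140 - 2.576
z_β = 0.4 · 11.832 - 2.576
z_β = 2.157

Power = Φ(z_β) = Φ(2.157) ≈ 0.984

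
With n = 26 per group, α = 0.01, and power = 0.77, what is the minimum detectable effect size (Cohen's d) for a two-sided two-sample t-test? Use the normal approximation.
d ≈ 0.92

Minimum detectable effect (two-sample t-test, normal approximation):
d = (z_{α/2} + z_β) / √(n/2)
d = (2.576 + 0.739) / √(26/2)
d = 3.315 / 3.606
d ≈ 0.92

By Cohen's convention (0.2 small / 0.5 medium / 0.8 large): large effect.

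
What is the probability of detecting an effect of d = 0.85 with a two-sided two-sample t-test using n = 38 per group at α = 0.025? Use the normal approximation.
Power ≈ 0.93

Power calculation (two-sample t-test, normal approximation):
z_β = d · √(n/2) - z_{α/2}
z_β = 0.85 · √(38/2) - 2.241
z_β = 0.85 · 4.359 - 2.241
z_β = 1.464

Power = Φ(z_β) = Φ(1.464) ≈ 0.928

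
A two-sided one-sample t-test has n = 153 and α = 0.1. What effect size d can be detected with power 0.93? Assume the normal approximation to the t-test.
d ≈ 0.25

Minimum detectable effect (one-sample t-test, normal approximation):
d = (z_{α/2} + z_β) / √n
d = (1.645 + 1.476) / √153
d = 3.121 / 12.369
d ≈ 0.25

By Cohen's convention (0.2 small / 0.5 medium / 0.8 large): small effect.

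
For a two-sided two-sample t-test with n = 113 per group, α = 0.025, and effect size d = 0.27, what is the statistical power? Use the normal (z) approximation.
Power ≈ 0.42

Power calculation (two-sample t-test, normal approximation):
z_β = d · √(n/2) - z_{α/2}
z_β = 0.27 · √(113/2) - 2.241
z_β = 0.27 · 7.517 - 2.241
z_β = -0.212

Power = Φ(z_β) = Φ(-0.212) ≈ 0.416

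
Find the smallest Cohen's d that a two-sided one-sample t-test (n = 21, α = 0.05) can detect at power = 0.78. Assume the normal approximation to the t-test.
d ≈ 0.60

Minimum detectable effect (one-sample t-test, normal approximation):
d = (z_{α/2} + z_β) / √n
d = (1.960 + 0.772) / √21
d = 2.732 / 4.583
d ≈ 0.60

By Cohen's convention (0.2 small / 0.5 medium / 0.8 large): medium effect.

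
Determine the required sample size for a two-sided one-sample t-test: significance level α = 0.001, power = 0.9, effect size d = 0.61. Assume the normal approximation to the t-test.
n = 57

Sample size formula (one-sample t-test, normal approximation):
n = ((z_{α/2} + z_β) / d)²

z_{α/2} = 3.291 (for α = 0.001, two-sided)
z_β = 1.282 (for power = 0.9)
d = 0.61

n = ((3.291 + 1.282) / 0.61)²
n = (7.497)²
n ≈ 56.21
Round up to the next whole number: n = 57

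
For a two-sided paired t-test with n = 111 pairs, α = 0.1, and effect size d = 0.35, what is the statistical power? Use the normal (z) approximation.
Power ≈ 0.98

Power calculation (paired t-test, normal approximation):
z_β = d · √n - z_{α/2}
z_β = 0.35 · √111 - 1.645
z_β = 0.35 · 10.536 - 1.645
z_β = 2.043

Power = Φ(z_β) = Φ(2.043) ≈ 0.979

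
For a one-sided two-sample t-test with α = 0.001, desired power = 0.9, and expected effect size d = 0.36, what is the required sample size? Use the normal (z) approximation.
n = 295 per group

Sample size formula (two-sample t-test, normal approximation):
n = 2 · ((z_α + z_β) / d)²

z_α = 3.090 (for α = 0.001, one-sided)
z_β = 1.282 (for power = 0.9)
d = 0.36

n = 2 · ((3.090 + 1.282) / 0.36)²
n = 2 · (12.144)²
n ≈ 294.95
Round up to the next whole number: n = 295 per group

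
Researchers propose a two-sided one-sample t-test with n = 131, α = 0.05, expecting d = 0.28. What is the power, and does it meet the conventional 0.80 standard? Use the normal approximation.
Power ≈ 0.89; the study is adequately powered (power ≥ 0.80)

Power calculation (one-sample t-test, normal approximation):
z_β = d · √n - z_{α/2}
z_β = 0.28 · √131 - 1.960
z_β = 0.28 · 11.446 - 1.960
z_β = 1.245

Power = Φ(z_β) = Φ(1.245) ≈ 0.893

Effect size d = 0.28 is small by Cohen's convention (0.2/0.5/0.8).

Threshold: power ≥ 0.80 is conventionally adequate.
Power ≈ 0.89 → the study is adequately powered (power ≥ 0.80).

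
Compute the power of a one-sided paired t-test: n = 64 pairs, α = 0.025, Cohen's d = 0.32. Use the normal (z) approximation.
Power ≈ 0.73

Power calculation (paired t-test, normal approximation):
z_β = d · √n - z_α
z_β = 0.32 · √64 - 1.960
z_β = 0.32 · 8.000 - 1.960
z_β = 0.600

Power = Φ(z_β) = Φ(0.600) ≈ 0.726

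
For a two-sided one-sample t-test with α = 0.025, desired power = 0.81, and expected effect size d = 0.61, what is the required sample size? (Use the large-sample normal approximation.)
n = 27

Sample size formula (one-sample t-test, normal approximation):
n = ((z_{α/2} + z_β) / d)²

z_{α/2} = 2.241 (for α = 0.025, two-sided)
z_β = 0.878 (for power = 0.81)
d = 0.61

n = ((2.241 + 0.878) / 0.61)²
n = (5.113)²
n ≈ 26.14
Round up to the next whole number: n = 27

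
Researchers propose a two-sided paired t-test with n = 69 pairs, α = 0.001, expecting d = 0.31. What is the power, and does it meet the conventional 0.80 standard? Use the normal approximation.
Power ≈ 0.24; the study is underpowered (power < 0.80)

Power calculation (paired t-test, normal approximation):
z_β = d · √n - z_{α/2}
z_β = 0.31 · √69 - 3.291
z_β = 0.31 · 8.307 - 3.291
z_β = -0.715

Power = Φ(z_β) = Φ(-0.715) ≈ 0.237

Effect size d = 0.31 is small by Cohen's convention (0.2/0.5/0.8).

Threshold: power ≥ 0.80 is conventionally adequate.
Power ≈ 0.24 → the study is underpowered (power < 0.80).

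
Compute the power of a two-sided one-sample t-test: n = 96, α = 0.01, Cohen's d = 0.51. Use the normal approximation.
Power ≈ 0.99

Power calculation (one-sample t-test, normal approximation):
z_β = d · √n - z_{α/2}
z_β = 0.51 · √96 - 2.576
z_β = 0.51 · 9.798 - 2.576
z_β = 2.421

Power = Φ(z_β) = Φ(2.421) ≈ 0.992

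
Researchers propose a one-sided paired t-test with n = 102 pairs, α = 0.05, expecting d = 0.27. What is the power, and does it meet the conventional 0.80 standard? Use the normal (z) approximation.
Power ≈ 0.86; the study is adequately powered (power ≥ 0.80)

Power calculation (paired t-test, normal approximation):
z_β = d · √n - z_α
z_β = 0.27 · √102 - 1.645
z_β = 0.27 · 10.100 - 1.645
z_β = 1.082

Power = Φ(z_β) = Φ(1.082) ≈ 0.860

Effect size d = 0.27 is small by Cohen's convention (0.2/0.5/0.8).

Threshold: power ≥ 0.80 is conventionally adequate.
Power ≈ 0.86 → the study is adequately powered (power ≥ 0.80).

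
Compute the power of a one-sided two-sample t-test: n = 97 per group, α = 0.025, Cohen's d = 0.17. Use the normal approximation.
Power ≈ 0.22

Power calculation (two-sample t-test, normal approximation):
z_β = d · √(n/2) - z_α
z_β = 0.17 · √(97/2) - 1.960
z_β = 0.17 · 6.964 - 1.960
z_β = -0.776

Power = Φ(z_β) = Φ(-0.776) ≈ 0.219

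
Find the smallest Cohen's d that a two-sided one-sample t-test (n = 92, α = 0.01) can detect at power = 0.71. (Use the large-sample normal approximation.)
d ≈ 0.33

Minimum detectable effect (one-sample t-test, normal approximation):
d = (z_{α/2} + z_β) / √n
d = (2.576 + 0.553) / √92
d = 3.129 / 9.592
d ≈ 0.33

By Cohen's convention (0.2 small / 0.5 medium / 0.8 large): small effect.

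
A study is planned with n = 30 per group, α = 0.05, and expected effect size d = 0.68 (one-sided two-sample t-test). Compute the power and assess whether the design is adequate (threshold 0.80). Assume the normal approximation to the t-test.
Power ≈ 0.84; the study is adequately powered (power ≥ 0.80)

Power calculation (two-sample t-test, normal approximation):
z_β = d · √(n/2) - z_α
z_β = 0.68 · √(30/2) - 1.645
z_β = 0.68 · 3.873 - 1.645
z_β = 0.989

Power = Φ(z_β) = Φ(0.989) ≈ 0.839

Effect size d = 0.68 is medium by Cohen's convention (0.2/0.5/0.8).

Threshold: power ≥ 0.80 is conventionally adequate.
Power ≈ 0.84 → the study is adequately powered (power ≥ 0.80).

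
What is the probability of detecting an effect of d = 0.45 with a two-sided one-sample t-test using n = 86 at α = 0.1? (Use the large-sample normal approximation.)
Power ≈ 0.99

Power calculation (one-sample t-test, normal approximation):
z_β = d · √n - z_{α/2}
z_β = 0.45 · √86 - 1.645
z_β = 0.45 · 9.274 - 1.645
z_β = 2.528

Power = Φ(z_β) = Φ(2.528) ≈ 0.994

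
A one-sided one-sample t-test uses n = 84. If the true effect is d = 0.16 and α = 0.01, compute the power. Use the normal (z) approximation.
Power ≈ 0.19

Power calculation (one-sample t-test, normal approximation):
z_β = d · √n - z_α
z_β = 0.16 · √84 - 2.326
z_β = 0.16 · 9.165 - 2.326
z_β = -0.860

Power = Φ(z_β) = Φ(-0.860) ≈ 0.195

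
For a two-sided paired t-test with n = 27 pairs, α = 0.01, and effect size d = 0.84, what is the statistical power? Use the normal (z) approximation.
Power ≈ 0.96

Power calculation (paired t-test, normal approximation):
z_β = d · √n - z_{α/2}
z_β = 0.84 · √27 - 2.576
z_β = 0.84 · 5.196 - 2.576
z_β = 1.789

Power = Φ(z_β) = Φ(1.789) ≈ 0.963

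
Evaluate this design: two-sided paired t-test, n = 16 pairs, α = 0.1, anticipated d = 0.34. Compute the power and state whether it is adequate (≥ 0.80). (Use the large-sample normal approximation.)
Power ≈ 0.39; the study is underpowered (power < 0.80)

Power calculation (paired t-test, normal approximation):
z_β = d · √n - z_{α/2}
z_β = 0.34 · √16 - 1.645
z_β = 0.34 · 4.000 - 1.645
z_β = -0.285

Power = Φ(z_β) = Φ(-0.285) ≈ 0.388

Effect size d = 0.34 is small by Cohen's convention (0.2/0.5/0.8).

Threshold: power ≥ 0.80 is conventionally adequate.
Power ≈ 0.39 → the study is underpowered (power < 0.80).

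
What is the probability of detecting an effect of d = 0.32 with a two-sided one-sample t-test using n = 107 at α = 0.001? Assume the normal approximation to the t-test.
Power ≈ 0.51

Power calculation (one-sample t-test, normal approximation):
z_β = d · √n - z_{α/2}
z_β = 0.32 · √107 - 3.291
z_β = 0.32 · 10.344 - 3.291
z_β = 0.020

Power = Φ(z_β) = Φ(0.020) ≈ 0.508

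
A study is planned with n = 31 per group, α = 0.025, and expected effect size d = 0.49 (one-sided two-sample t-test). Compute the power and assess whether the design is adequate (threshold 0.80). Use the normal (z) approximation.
Power ≈ 0.49; the study is underpowered (power < 0.80)

Power calculation (two-sample t-test, normal approximation):
z_β = d · √(n/2) - z_α
z_β = 0.49 · √(31/2) - 1.960
z_β = 0.49 · 3.937 - 1.960
z_β = -0.031

Power = Φ(z_β) = Φ(-0.031) ≈ 0.488

Effect size d = 0.49 is small by Cohen's convention (0.2/0.5/0.8).

Threshold: power ≥ 0.80 is conventionally adequate.
Power ≈ 0.49 → the study is underpowered (power < 0.80).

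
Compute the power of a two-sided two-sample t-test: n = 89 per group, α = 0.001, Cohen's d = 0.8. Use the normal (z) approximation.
Power ≈ 0.98

Power calculation (two-sample t-test, normal approximation):
z_β = d · √(n/2) - z_{α/2}
z_β = 0.8 · √(89/2) - 3.291
z_β = 0.8 · 6.671 - 3.291
z_β = 2.046

Power = Φ(z_β) = Φ(2.046) ≈ 0.980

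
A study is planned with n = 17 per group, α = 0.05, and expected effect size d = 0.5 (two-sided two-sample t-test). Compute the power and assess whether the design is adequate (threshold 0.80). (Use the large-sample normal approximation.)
Power ≈ 0.31; the study is underpowered (power < 0.80)

Power calculation (two-sample t-test, normal approximation):
z_β = d · √(n/2) - z_{α/2}
z_β = 0.5 · √(17/2) - 1.960
z_β = 0.5 · 2.915 - 1.960
z_β = -0.502

Power = Φ(z_β) = Φ(-0.502) ≈ 0.308

Effect size d = 0.5 is medium by Cohen's convention (0.2/0.5/0.8).

Threshold: power ≥ 0.80 is conventionally adequate.
Power ≈ 0.31 → the study is underpowered (power < 0.80).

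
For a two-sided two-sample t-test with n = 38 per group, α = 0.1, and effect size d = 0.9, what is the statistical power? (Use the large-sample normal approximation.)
Power ≈ 0.99

Power calculation (two-sample t-test, normal approximation):
z_β = d · √(n/2) - z_{α/2}
z_β = 0.9 · √(38/2) - 1.645
z_β = 0.9 · 4.359 - 1.645
z_β = 2.278

Power = Φ(z_β) = Φ(2.278) ≈ 0.989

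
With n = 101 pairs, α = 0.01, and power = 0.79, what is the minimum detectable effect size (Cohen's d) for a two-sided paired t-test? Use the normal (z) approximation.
d ≈ 0.34

Minimum detectable effect (paired t-test, normal approximation):
d = (z_{α/2} + z_β) / √n
d = (2.576 + 0.806) / √101
d = 3.382 / 10.050
d ≈ 0.34

By Cohen's convention (0.2 small / 0.5 medium / 0.8 large): small effect.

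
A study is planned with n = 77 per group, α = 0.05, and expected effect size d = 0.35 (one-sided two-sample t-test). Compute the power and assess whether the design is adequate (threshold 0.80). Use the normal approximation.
Power ≈ 0.70; the study is underpowered (power < 0.80)

Power calculation (two-sample t-test, normal approximation):
z_β = d · √(n/2) - z_α
z_β = 0.35 · √(77/2) - 1.645
z_β = 0.35 · 6.205 - 1.645
z_β = 0.527

Power = Φ(z_β) = Φ(0.527) ≈ 0.701

Effect size d = 0.35 is small by Cohen's convention (0.2/0.5/0.8).

Threshold: power ≥ 0.80 is conventionally adequate.
Power ≈ 0.70 → the study is underpowered (power < 0.80).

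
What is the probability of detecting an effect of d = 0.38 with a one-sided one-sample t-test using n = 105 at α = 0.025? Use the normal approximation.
Power ≈ 0.97

Power calculation (one-sample t-test, normal approximation):
z_β = d · √n - z_α
z_β = 0.38 · √105 - 1.960
z_β = 0.38 · 10.247 - 1.960
z_β = 1.934

Power = Φ(z_β) = Φ(1.934) ≈ 0.973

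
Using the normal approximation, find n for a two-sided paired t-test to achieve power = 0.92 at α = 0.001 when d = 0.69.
n = 47 pairs

Sample size formula (paired t-test, normal approximation):
n = ((z_{α/2} + z_β) / d)²

z_{α/2} = 3.291 (for α = 0.001, two-sided)
z_β = 1.405 (for power = 0.92)
d = 0.69

n = ((3.291 + 1.405) / 0.69)²
n = (6.806)²
n ≈ 46.32
Round up to the next whole number: n = 47 pairs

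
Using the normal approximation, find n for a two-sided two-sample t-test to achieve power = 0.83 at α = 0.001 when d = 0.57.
n = 111 per group

Sample size formula (two-sample t-test, normal approximation):
n = 2 · ((z_{α/2} + z_β) / d)²

z_{α/2} = 3.291 (for α = 0.001, two-sided)
z_β = 0.954 (for power = 0.83)
d = 0.57

n = 2 · ((3.291 + 0.954) / 0.57)²
n = 2 · (7.447)²
n ≈ 110.92
Round up to the next whole number: n = 111 per group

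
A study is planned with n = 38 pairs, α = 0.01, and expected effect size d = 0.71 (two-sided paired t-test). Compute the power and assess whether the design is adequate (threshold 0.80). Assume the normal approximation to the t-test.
Power ≈ 0.96; the study is adequately powered (power ≥ 0.80)

Power calculation (paired t-test, normal approximation):
z_β = d · √n - z_{α/2}
z_β = 0.71 · √38 - 2.576
z_β = 0.71 · 6.164 - 2.576
z_β = 1.801

Power = Φ(z_β) = Φ(1.801) ≈ 0.964

Effect size d = 0.71 is medium by Cohen's convention (0.2/0.5/0.8).

Threshold: power ≥ 0.80 is conventionally adequate.
Power ≈ 0.96 → the study is adequately powered (power ≥ 0.80).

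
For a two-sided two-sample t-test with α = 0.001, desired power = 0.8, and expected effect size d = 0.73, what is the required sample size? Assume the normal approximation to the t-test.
n = 65 per group

Sample size formula (two-sample t-test, normal approximation):
n = 2 · ((z_{α/2} + z_β) / d)²

z_{α/2} = 3.291 (for α = 0.001, two-sided)
z_β = 0.842 (for power = 0.8)
d = 0.73

n = 2 · ((3.291 + 0.842) / 0.73)²
n = 2 · (5.662)²
n ≈ 64.12
Round up to the next whole number: n = 65 per group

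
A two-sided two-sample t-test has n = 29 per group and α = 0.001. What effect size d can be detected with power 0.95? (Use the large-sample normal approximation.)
d ≈ 1.30

Minimum detectable effect (two-sample t-test, normal approximation):
d = (z_{α/2} + z_β) / √(n/2)
d = (3.291 + 1.645) / √(29/2)
d = 4.935 / 3.808
d ≈ 1.30

By Cohen's convention (0.2 small / 0.5 medium / 0.8 large): large effect.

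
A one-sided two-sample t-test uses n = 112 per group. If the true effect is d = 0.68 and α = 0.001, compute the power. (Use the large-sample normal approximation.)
Power ≈ 0.98

Power calculation (two-sample t-test, normal approximation):
z_β = d · √(n/2) - z_α
z_β = 0.68 · √(112/2) - 3.090
z_β = 0.68 · 7.483 - 3.090
z_β = 1.998

Power = Φ(z_β) = Φ(1.998) ≈ 0.977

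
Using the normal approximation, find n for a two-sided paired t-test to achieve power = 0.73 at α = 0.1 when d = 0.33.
n = 47 pairs

Sample size formula (paired t-test, normal approximation):
n = ((z_{α/2} + z_β) / d)²

z_{α/2} = 1.645 (for α = 0.1, two-sided)
z_β = 0.613 (for power = 0.73)
d = 0.33

n = ((1.645 + 0.613) / 0.33)²
n = (6.842)²
n ≈ 46.81
Round up to the next whole number: n = 47 pairs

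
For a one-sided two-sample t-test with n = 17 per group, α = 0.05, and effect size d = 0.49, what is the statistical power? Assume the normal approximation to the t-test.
Power ≈ 0.41

Power calculation (two-sample t-test, normal approximation):
z_β = d · √(n/2) - z_α
z_β = 0.49 · √(17/2) - 1.645
z_β = 0.49 · 2.915 - 1.645
z_β = -0.216

Power = Φ(z_β) = Φ(-0.216) ≈ 0.414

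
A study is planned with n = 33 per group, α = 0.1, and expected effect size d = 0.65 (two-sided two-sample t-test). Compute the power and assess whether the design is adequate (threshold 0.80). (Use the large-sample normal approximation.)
Power ≈ 0.84; the study is adequately powered (power ≥ 0.80)

Power calculation (two-sample t-test, normal approximation):
z_β = d · √(n/2) - z_{α/2}
z_β = 0.65 · √(33/2) - 1.645
z_β = 0.65 · 4.062 - 1.645
z_β = 0.995

Power = Φ(z_β) = Φ(0.995) ≈ 0.840

Effect size d = 0.65 is medium by Cohen's convention (0.2/0.5/0.8).

Threshold: power ≥ 0.80 is conventionally adequate.
Power ≈ 0.84 → the study is adequately powered (power ≥ 0.80).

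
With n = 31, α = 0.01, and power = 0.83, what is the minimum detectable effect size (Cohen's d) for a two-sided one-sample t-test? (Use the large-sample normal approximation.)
d ≈ 0.63

Minimum detectable effect (one-sample t-test, normal approximation):
d = (z_{α/2} + z_β) / √n
d = (2.576 + 0.954) / √31
d = 3.530 / 5.568
d ≈ 0.63

By Cohen's convention (0.2 small / 0.5 medium / 0.8 large): medium effect.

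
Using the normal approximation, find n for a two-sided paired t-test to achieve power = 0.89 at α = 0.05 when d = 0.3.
n = 113 pairs

Sample size formula (paired t-test, normal approximation):
n = ((z_{α/2} + z_β) / d)²

z_{α/2} = 1.960 (for α = 0.05, two-sided)
z_β = 1.227 (for power = 0.89)
d = 0.3

n = ((1.960 + 1.227) / 0.3)²
n = (10.623)²
n ≈ 112.85
Round up to the next whole number: n = 113 pairs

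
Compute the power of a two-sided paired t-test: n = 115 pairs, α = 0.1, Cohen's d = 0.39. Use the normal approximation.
Power ≈ 0.99

Power calculation (paired t-test, normal approximation):
z_β = d · √n - z_{α/2}
z_β = 0.39 · √115 - 1.645
z_β = 0.39 · 10.724 - 1.645
z_β = 2.537

Power = Φ(z_β) = Φ(2.537) ≈ 0.994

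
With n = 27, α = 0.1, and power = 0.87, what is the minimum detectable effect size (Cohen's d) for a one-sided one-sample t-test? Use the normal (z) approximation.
d ≈ 0.46

Minimum detectable effect (one-sample t-test, normal approximation):
d = (z_α + z_β) / √n
d = (1.282 + 1.126) / √27
d = 2.408 / 5.196
d ≈ 0.46

By Cohen's convention (0.2 small / 0.5 medium / 0.8 large): small effect.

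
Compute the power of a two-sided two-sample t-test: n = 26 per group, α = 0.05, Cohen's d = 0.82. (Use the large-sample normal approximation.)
Power ≈ 0.84

Power calculation (two-sample t-test, normal approximation):
z_β = d · √(n/2) - z_{α/2}
z_β = 0.82 · √(26/2) - 1.960
z_β = 0.82 · 3.606 - 1.960
z_β = 0.997

Power = Φ(z_β) = Φ(0.997) ≈ 0.841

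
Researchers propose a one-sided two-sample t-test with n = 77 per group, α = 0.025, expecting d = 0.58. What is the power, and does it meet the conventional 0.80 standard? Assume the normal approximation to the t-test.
Power ≈ 0.95; the study is adequately powered (power ≥ 0.80)

Power calculation (two-sample t-test, normal approximation):
z_β = d · √(n/2) - z_α
z_β = 0.58 · √(77/2) - 1.960
z_β = 0.58 · 6.205 - 1.960
z_β = 1.639

Power = Φ(z_β) = Φ(1.639) ≈ 0.949

Effect size d = 0.58 is medium by Cohen's convention (0.2/0.5/0.8).

Threshold: power ≥ 0.80 is conventionally adequate.
Power ≈ 0.95 → the study is adequately powered (power ≥ 0.80).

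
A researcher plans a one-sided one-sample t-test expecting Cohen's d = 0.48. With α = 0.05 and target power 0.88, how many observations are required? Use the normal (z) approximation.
n = 35

Sample size formula (one-sample t-test, normal approximation):
n = ((z_α + z_β) / d)²

z_α = 1.645 (for α = 0.05, one-sided)
z_β = 1.175 (for power = 0.88)
d = 0.48

n = ((1.645 + 1.175) / 0.48)²
n = (5.875)²
n ≈ 34.52
Round up to the next whole number: n = 35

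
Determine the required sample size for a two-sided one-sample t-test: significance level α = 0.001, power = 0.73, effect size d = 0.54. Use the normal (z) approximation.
n = 53

Sample size formula (one-sample t-test, normal approximation):
n = ((z_{α/2} + z_β) / d)²

z_{α/2} = 3.291 (for α = 0.001, two-sided)
z_β = 0.613 (for power = 0.73)
d = 0.54

n = ((3.291 + 0.613) / 0.54)²
n = (7.230)²
n ≈ 52.27
Round up to the next whole number: n = 53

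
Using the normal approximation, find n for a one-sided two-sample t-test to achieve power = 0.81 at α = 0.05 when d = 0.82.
n = 19 per group

Sample size formula (two-sample t-test, normal approximation):
n = 2 · ((z_α + z_β) / d)²

z_α = 1.645 (for α = 0.05, one-sided)
z_β = 0.878 (for power = 0.81)
d = 0.82

n = 2 · ((1.645 + 0.878) / 0.82)²
n = 2 · (3.077)²
n ≈ 18.94
Round up to the next whole number: n = 19 per group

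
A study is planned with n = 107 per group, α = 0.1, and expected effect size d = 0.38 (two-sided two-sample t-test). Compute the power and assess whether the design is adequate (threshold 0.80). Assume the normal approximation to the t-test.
Power ≈ 0.87; the study is adequately powered (power ≥ 0.80)

Power calculation (two-sample t-test, normal approximation):
z_β = d · √(n/2) - z_{α/2}
z_β = 0.38 · √(107/2) - 1.645
z_β = 0.38 · 7.314 - 1.645
z_β = 1.135

Power = Φ(z_β) = Φ(1.135) ≈ 0.872

Effect size d = 0.38 is small by Cohen's convention (0.2/0.5/0.8).

Threshold: power ≥ 0.80 is conventionally adequate.
Power ≈ 0.87 → the study is adequately powered (power ≥ 0.80).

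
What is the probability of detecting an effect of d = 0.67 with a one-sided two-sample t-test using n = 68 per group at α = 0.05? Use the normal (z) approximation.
Power ≈ 0.99

Power calculation (two-sample t-test, normal approximation):
z_β = d · √(n/2) - z_α
z_β = 0.67 · √(68/2) - 1.645
z_β = 0.67 · 5.831 - 1.645
z_β = 2.262

Power = Φ(z_β) = Φ(2.262) ≈ 0.988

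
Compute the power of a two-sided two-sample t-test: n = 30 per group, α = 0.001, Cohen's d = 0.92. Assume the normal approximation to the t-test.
Power ≈ 0.61

Power calculation (two-sample t-test, normal approximation):
z_β = d · √(n/2) - z_{α/2}
z_β = 0.92 · √(30/2) - 3.291
z_β = 0.92 · 3.873 - 3.291
z_β = 0.273

Power = Φ(z_β) = Φ(0.273) ≈ 0.607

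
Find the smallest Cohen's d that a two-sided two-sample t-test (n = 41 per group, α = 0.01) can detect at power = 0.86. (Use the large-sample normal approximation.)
d ≈ 0.81

Minimum detectable effect (two-sample t-test, normal approximation):
d = (z_{α/2} + z_β) / √(n/2)
d = (2.576 + 1.080) / √(41/2)
d = 3.656 / 4.528
d ≈ 0.81

By Cohen's convention (0.2 small / 0.5 medium / 0.8 large): large effect.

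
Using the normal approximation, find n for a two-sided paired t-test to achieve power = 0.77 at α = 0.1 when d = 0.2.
n = 143 pairs

Sample size formula (paired t-test, normal approximation):
n = ((z_{α/2} + z_β) / d)²

z_{α/2} = 1.645 (for α = 0.1, two-sided)
z_β = 0.739 (for power = 0.77)
d = 0.2

n = ((1.645 + 0.739) / 0.2)²
n = (11.920)²
n ≈ 142.09
Round up to the next whole number: n = 143 pairs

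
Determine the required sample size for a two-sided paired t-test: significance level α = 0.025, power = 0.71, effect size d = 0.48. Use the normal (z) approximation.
n = 34 pairs

Sample size formula (paired t-test, normal approximation):
n = ((z_{α/2} + z_β) / d)²

z_{α/2} = 2.241 (for α = 0.025, two-sided)
z_β = 0.553 (for power = 0.71)
d = 0.48

n = ((2.241 + 0.553) / 0.48)²
n = (5.821)²
n ≈ 33.88
Round up to the next whole number: n = 34 pairs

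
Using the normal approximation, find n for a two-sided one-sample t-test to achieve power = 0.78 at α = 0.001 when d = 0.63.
n = 42

Sample size formula (one-sample t-test, normal approximation):
n = ((z_{α/2} + z_β) / d)²

z_{α/2} = 3.291 (for α = 0.001, two-sided)
z_β = 0.772 (for power = 0.78)
d = 0.63

n = ((3.291 + 0.772) / 0.63)²
n = (6.449)²
n ≈ 41.59
Round up to the next whole number: n = 42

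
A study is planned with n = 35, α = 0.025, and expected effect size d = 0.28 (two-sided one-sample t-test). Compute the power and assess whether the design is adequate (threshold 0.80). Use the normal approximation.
Power ≈ 0.28; the study is underpowered (power < 0.80)

Power calculation (one-sample t-test, normal approximation):
z_β = d · √n - z_{α/2}
z_β = 0.28 · √35 - 2.241
z_β = 0.28 · 5.916 - 2.241
z_β = -0.585

Power = Φ(z_β) = Φ(-0.585) ≈ 0.279

Effect size d = 0.28 is small by Cohen's convention (0.2/0.5/0.8).

Threshold: power ≥ 0.80 is conventionally adequate.
Power ≈ 0.28 → the study is underpowered (power < 0.80).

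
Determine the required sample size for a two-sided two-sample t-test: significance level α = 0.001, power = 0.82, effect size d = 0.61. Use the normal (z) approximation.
n = 96 per group

Sample size formula (two-sample t-test, normal approximation):
n = 2 · ((z_{α/2} + z_β) / d)²

z_{α/2} = 3.291 (for α = 0.001, two-sided)
z_β = 0.915 (for power = 0.82)
d = 0.61

n = 2 · ((3.291 + 0.915) / 0.61)²
n = 2 · (6.895)²
n ≈ 95.08
Round up to the next whole number: n = 96 per group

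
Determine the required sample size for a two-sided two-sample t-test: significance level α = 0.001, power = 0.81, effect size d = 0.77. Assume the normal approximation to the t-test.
n = 59 per group

Sample size formula (two-sample t-test, normal approximation):
n = 2 · ((z_{α/2} + z_β) / d)²

z_{α/2} = 3.291 (for α = 0.001, two-sided)
z_β = 0.878 (for power = 0.81)
d = 0.77

n = 2 · ((3.291 + 0.878) / 0.77)²
n = 2 · (5.414)²
n ≈ 58.62
Round up to the next whole number: n = 59 per group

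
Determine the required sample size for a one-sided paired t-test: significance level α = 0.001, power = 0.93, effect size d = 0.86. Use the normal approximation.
n = 29 pairs

Sample size formula (paired t-test, normal approximation):
n = ((z_α + z_β) / d)²

z_α = 3.090 (for α = 0.001, one-sided)
z_β = 1.476 (for power = 0.93)
d = 0.86

n = ((3.090 + 1.476) / 0.86)²
n = (5.309)²
n ≈ 28.19
Round up to the next whole number: n = 29 pairs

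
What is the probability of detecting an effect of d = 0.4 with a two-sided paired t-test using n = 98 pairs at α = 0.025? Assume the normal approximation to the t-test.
Power ≈ 0.96

Power calculation (paired t-test, normal approximation):
z_β = d · √n - z_{α/2}
z_β = 0.4 · √98 - 2.241
z_β = 0.4 · 9.899 - 2.241
z_β = 1.718

Power = Φ(z_β) = Φ(1.718) ≈ 0.957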